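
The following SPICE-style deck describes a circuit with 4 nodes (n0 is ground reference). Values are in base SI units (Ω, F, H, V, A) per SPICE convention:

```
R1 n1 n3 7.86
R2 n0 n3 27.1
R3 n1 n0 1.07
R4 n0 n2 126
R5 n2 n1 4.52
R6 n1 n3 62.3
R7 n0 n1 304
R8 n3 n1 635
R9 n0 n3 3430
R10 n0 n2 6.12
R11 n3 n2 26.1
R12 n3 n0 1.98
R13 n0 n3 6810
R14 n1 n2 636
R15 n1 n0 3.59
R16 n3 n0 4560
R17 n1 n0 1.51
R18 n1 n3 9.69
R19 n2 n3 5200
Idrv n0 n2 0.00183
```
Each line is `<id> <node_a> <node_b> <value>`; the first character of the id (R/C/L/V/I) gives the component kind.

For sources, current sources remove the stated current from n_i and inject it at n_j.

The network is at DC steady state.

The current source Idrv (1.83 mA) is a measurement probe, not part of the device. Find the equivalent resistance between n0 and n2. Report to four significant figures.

R_eq = 2.459 Ω

Element admittances at DC:
  Y(R1) = 0.1272 S between n1,n3
  Y(R2) = 0.03690 S between n0,n3
  Y(R3) = 0.9346 S between n1,n0
  Y(R4) = 0.007937 S between n0,n2
  Y(R5) = 0.2212 S between n2,n1
  Y(R6) = 0.01605 S between n1,n3
  Y(R7) = 0.003289 S between n0,n1
  Y(R8) = 0.001575 S between n3,n1
  Y(R9) = 0.0002915 S between n0,n3
  Y(R10) = 0.1634 S between n0,n2
  Y(R11) = 0.03831 S between n3,n2
  Y(R12) = 0.5051 S between n3,n0
  Y(R13) = 0.0001468 S between n0,n3
  Y(R14) = 0.001572 S between n1,n2
  Y(R15) = 0.2786 S between n1,n0
  Y(R16) = 0.0002193 S between n3,n0
  Y(R17) = 0.6623 S between n1,n0
  Y(R18) = 0.1032 S between n1,n3
  Y(R19) = 0.0001923 S between n2,n3
  Idrv: injects 0.00183 A into n2 (from n0)
Assemble and solve the 3×3 MNA system:
  V(n1)=0.0004634  V(n2)=0.004499  V(n3)=0.0003476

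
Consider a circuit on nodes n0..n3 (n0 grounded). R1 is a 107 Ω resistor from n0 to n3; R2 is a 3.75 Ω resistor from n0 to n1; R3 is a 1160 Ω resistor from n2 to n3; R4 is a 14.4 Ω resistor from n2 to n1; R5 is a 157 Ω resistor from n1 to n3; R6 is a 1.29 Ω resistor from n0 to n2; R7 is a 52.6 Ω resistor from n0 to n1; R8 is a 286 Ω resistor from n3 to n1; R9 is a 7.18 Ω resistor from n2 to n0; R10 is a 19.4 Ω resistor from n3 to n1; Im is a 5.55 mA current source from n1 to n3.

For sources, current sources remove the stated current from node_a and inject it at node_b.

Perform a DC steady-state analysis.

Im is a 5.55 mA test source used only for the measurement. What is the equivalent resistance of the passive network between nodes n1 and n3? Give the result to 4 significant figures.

Element admittances at DC:
  Y(R1) = 0.009346 S between n0,n3
  Y(R2) = 0.2667 S between n0,n1
  Y(R3) = 0.0008621 S between n2,n3
  Y(R4) = 0.06944 S between n2,n1
  Y(R5) = 0.006369 S between n1,n3
  Y(R6) = 0.7752 S between n0,n2
  Y(R7) = 0.01901 S between n0,n1
  Y(R8) = 0.003497 S between n3,n1
  Y(R9) = 0.1393 S between n2,n0
  Y(R10) = 0.05155 S between n3,n1
  Im: injects 0.00555 A into n3 (from n1)
Assemble and solve the 3×3 MNA system:
  V(n1)=-0.002191  V(n2)=-8.831e-05  V(n3)=0.07561

R_eq = 14.02 Ω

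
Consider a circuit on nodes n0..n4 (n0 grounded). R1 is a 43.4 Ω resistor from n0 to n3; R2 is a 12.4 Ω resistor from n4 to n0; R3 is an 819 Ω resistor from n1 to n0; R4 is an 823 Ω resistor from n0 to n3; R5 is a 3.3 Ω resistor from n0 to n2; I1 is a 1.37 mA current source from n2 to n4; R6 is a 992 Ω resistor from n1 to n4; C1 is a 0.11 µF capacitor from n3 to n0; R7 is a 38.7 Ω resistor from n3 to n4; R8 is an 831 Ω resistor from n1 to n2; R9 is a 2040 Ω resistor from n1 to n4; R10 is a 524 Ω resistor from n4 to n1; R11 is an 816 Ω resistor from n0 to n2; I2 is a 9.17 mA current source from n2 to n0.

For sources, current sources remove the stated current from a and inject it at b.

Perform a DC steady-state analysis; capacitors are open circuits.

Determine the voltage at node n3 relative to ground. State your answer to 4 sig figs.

0.007340 V

Apply KCL at each of the 4 non-ground nodes and solve the resulting linear system.
Node n1: branches {R3, R6, R8, R9, R10} → V_1 = 0.001193
Node n2: branches {R5, I1, R8, R11, I2} → V_2 = -0.03450
Node n3: branches {R1, R4, C1, R7} → V_3 = 0.007340
Node n4: branches {R2, I1, R6, R7, R9, R10} → V_4 = 0.01423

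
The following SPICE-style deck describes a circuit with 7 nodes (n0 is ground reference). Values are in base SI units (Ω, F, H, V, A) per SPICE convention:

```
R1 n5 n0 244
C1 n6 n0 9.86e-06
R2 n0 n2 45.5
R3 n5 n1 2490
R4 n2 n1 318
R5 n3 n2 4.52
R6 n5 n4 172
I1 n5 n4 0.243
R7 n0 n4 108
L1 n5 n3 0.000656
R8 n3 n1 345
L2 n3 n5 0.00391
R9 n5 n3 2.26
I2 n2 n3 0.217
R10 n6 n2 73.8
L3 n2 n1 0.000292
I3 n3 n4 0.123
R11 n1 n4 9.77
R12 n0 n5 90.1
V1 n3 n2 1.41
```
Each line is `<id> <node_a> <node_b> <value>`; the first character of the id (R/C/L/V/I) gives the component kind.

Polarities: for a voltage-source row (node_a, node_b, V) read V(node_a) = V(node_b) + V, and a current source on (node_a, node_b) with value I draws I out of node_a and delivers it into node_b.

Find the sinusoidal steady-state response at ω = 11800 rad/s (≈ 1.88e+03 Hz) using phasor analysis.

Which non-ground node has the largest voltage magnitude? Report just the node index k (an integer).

MNA unknowns: 6 node voltages V₁..V_6 plus 1 source current (V1)
R1: Y=0.004098+0.000j on G[5,0]
C1: Y=0.000+0.1163j on G[6,0]
R2: Y=0.02198+0.000j on G[0,2]
R3: Y=0.0004016+0.000j on G[5,1]
R4: Y=0.003145+0.000j on G[2,1]
R5: Y=0.2212+0.000j on G[3,2]
R6: Y=0.005814+0.000j on G[5,4]
I1: z[5]−=0.243, z[4]+=0.243
R7: Y=0.009259+0.000j on G[0,4]
L1: Y=0.000-0.1292j on G[5,3]
R8: Y=0.002899+0.000j on G[3,1]
L2: Y=0.000-0.02167j on G[3,5]
R9: Y=0.4425+0.000j on G[5,3]
I2: z[2]−=0.217, z[3]+=0.217
R10: Y=0.01355+0.000j on G[6,2]
L3: Y=0.000-0.2902j on G[2,1]
I3: z[3]−=0.123, z[4]+=0.123
R11: Y=0.1024+0.000j on G[1,4]
R12: Y=0.01110+0.000j on G[0,5]
V1: row V3−V2=1.41, i_V1 at 3,2
solve → V1=-0.6715+1.046j, V2=-0.7487-0.1002j, V3=0.6613-0.1002j, V4=2.541+0.9002j, V5=0.1833-0.2388j, V6=-0.02153+0.08469j
aux → i_V1=-0.4542+0.01409j

4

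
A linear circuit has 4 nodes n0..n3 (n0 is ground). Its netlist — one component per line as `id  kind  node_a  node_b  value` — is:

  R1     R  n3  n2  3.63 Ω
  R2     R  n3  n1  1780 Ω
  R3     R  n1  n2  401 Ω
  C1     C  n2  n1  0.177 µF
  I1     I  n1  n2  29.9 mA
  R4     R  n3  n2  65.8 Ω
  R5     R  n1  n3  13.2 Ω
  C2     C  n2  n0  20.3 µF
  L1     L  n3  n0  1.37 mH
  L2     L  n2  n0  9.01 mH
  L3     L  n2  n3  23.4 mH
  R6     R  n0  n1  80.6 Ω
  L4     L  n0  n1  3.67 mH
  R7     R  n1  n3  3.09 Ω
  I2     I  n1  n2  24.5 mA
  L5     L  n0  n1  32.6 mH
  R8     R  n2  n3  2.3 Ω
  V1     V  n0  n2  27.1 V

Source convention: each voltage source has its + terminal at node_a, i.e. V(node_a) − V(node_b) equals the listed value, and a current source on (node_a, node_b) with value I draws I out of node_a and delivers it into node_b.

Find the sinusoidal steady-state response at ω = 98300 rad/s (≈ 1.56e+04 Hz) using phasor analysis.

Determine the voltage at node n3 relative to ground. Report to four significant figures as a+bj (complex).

-26.74-0.3958j V

Apply KCL at each of the 3 non-ground nodes and solve the resulting linear system.
Node n1: branches {R2, R3, C1, I1, R5, R6, L4, R7, I2, L5} → V_1 = -26.09-0.6178j
Node n2: branches {R1, R3, C1, I1, R4, C2, L2, L3, I2, R8, V1} → V_2 = -27.10+0.000j
Node n3: branches {R1, R2, R4, R5, L1, L3, R7, R8} → V_3 = -26.74-0.3958j
Source currents: i(V1)=-0.3286-53.78j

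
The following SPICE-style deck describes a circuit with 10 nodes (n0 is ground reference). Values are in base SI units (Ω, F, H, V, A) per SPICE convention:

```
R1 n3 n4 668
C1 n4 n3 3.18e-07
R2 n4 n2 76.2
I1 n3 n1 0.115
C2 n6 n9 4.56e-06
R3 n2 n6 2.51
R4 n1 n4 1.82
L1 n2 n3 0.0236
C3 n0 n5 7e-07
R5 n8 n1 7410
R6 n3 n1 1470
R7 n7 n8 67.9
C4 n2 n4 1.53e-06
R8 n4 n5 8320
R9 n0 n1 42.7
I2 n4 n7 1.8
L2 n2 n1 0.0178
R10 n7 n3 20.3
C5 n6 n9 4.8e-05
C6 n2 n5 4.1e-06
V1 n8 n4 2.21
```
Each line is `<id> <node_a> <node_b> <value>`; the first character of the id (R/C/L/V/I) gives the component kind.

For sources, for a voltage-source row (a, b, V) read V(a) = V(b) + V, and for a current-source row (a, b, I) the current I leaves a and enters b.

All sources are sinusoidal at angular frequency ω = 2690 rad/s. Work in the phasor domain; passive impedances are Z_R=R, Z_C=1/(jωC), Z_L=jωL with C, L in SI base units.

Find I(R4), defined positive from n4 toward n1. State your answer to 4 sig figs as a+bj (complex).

Element admittances at ω=2690 rad/s:
  Y(R1) = 0.001497+0.000j S between n3,n4
  Y(C1) = 0.000+0.0008554j S between n4,n3
  Y(R2) = 0.01312+0.000j S between n4,n2
  I1: injects 0.115 A into n1 (from n3)
  Y(C2) = 0.000+0.01227j S between n6,n9
  Y(R3) = 0.3984+0.000j S between n2,n6
  Y(R4) = 0.5495+0.000j S between n1,n4
  Y(L1) = 0.000-0.01575j S between n2,n3
  Y(C3) = 0.000+0.001883j S between n0,n5
  Y(R5) = 0.0001350+0.000j S between n8,n1
  Y(R6) = 0.0006803+0.000j S between n3,n1
  Y(R7) = 0.01473+0.000j S between n7,n8
  Y(C4) = 0.000+0.004116j S between n2,n4
  Y(R8) = 0.0001202+0.000j S between n4,n5
  Y(R9) = 0.02342+0.000j S between n0,n1
  I2: injects 1.8 A into n7 (from n4)
  Y(L2) = 0.000-0.02088j S between n2,n1
  Y(R10) = 0.04926+0.000j S between n7,n3
  Y(C5) = 0.000+0.1291j S between n6,n9
  Y(C6) = 0.000+0.01103j S between n2,n5
  V1: constraint V(n8)−V(n4) = 2.21
Assemble and solve the 10×10 MNA system:
  V(n1)=0.01665-2.222j  V(n2)=32.37-0.06252j  V(n3)=62.51+29.97j  V(n4)=-0.3518-1.127j  V(n5)=27.63+0.2071j  V(n6)=32.37-0.06252j  V(n7)=76.68+22.81j  V(n8)=1.858-1.127j  V(n9)=32.37-0.06252j
  i(V1)=1.102+0.3524j

-0.2025+0.6015j A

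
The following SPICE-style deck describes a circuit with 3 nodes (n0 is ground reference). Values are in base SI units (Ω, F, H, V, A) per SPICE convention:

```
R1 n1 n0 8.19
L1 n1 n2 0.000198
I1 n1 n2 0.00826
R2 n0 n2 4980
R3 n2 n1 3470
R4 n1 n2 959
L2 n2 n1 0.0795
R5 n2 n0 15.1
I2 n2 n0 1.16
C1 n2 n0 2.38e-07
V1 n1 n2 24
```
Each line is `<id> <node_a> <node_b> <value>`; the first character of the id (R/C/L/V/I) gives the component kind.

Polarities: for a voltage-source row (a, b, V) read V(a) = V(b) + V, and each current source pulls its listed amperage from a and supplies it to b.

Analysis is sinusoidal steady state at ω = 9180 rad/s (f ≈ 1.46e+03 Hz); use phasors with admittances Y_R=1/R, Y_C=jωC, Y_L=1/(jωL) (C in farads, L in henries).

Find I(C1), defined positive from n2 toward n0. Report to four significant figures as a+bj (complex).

-0.0005493-0.04740j A

Element admittances at ω=9180 rad/s:
  Y(R1) = 0.1221+0.000j S between n1,n0
  Y(L1) = 0.000-0.5502j S between n1,n2
  I1: injects 0.00826 A into n2 (from n1)
  Y(R2) = 0.0002008+0.000j S between n0,n2
  Y(R3) = 0.0002882+0.000j S between n2,n1
  Y(R4) = 0.001043+0.000j S between n1,n2
  Y(L2) = 0.000-0.001370j S between n2,n1
  Y(R5) = 0.06623+0.000j S between n2,n0
  I2: injects 1.16 A into n0 (from n2)
  Y(C1) = 0.000+0.002185j S between n2,n0
  V1: constraint V(n1)−V(n2) = 24
Assemble and solve the 3×3 MNA system:
  V(n1)=2.306+0.2514j  V(n2)=-21.69+0.2514j
  i(V1)=-0.3218+13.21j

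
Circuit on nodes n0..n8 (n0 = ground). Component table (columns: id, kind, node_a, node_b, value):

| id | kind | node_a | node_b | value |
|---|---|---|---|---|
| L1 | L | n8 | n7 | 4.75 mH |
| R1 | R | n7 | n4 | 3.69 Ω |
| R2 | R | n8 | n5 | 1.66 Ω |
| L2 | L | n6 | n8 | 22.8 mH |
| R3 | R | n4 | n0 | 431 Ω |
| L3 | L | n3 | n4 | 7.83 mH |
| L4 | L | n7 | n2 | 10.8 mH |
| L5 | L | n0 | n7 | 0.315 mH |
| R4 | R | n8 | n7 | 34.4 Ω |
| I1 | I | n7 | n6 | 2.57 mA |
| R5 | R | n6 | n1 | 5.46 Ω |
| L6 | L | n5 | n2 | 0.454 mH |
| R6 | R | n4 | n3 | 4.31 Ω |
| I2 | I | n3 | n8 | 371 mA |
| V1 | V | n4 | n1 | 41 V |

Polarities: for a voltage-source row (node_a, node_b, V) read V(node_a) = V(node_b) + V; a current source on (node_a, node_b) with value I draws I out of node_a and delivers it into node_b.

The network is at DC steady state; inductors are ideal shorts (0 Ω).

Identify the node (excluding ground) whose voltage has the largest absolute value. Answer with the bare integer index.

Apply KCL at each of the 8 non-ground nodes and solve the resulting linear system.
Node n1: branches {R5, V1} → V_1 = -25.36
Node n2: branches {L4, L6} → V_2 = 0.000
Node n3: branches {L3, R6, I2} → V_3 = 15.64
Node n4: branches {R1, R3, L3, R6, V1} → V_4 = 15.64
Node n5: branches {R2, L6} → V_5 = 0.000
Node n6: branches {L2, I1, R5} → V_6 = 0.000
Node n7: branches {L1, R1, L4, L5, R4, I1} → V_7 = 0.000
Node n8: branches {L1, R2, L2, R4, I2} → V_8 = 0.000
Source currents: i(L1)=-4.272, i(L2)=-4.643, i(L3)=-0.3710, i(L4)=0.000, i(L5)=0.03628, i(L6)=0.000, i(V1)=-4.645

1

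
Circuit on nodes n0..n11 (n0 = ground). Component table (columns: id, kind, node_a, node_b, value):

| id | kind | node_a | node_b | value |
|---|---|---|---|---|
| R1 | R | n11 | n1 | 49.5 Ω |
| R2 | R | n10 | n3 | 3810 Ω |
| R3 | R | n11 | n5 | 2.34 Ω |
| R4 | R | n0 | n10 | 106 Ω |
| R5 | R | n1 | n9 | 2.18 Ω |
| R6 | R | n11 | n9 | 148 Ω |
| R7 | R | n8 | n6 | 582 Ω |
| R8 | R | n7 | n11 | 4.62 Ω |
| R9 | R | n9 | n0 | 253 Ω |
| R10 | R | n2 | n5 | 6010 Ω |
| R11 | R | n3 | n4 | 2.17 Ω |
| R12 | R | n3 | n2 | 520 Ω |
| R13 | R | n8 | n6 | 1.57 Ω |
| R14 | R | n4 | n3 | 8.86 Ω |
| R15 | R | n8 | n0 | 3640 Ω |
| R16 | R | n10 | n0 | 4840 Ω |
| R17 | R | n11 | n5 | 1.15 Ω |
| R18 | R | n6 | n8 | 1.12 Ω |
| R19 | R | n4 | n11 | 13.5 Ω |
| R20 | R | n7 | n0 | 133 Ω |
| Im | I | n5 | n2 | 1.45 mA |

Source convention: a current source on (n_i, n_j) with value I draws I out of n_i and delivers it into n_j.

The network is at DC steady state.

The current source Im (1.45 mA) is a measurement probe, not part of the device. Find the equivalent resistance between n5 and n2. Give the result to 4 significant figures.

Element admittances at DC:
  Y(R1) = 0.02020 S between n11,n1
  Y(R2) = 0.0002625 S between n10,n3
  Y(R3) = 0.4274 S between n11,n5
  Y(R4) = 0.009434 S between n0,n10
  Y(R5) = 0.4587 S between n1,n9
  Y(R6) = 0.006757 S between n11,n9
  Y(R7) = 0.001718 S between n8,n6
  Y(R8) = 0.2165 S between n7,n11
  Y(R9) = 0.003953 S between n9,n0
  Y(R10) = 0.0001664 S between n2,n5
  Y(R11) = 0.4608 S between n3,n4
  Y(R12) = 0.001923 S between n3,n2
  Y(R13) = 0.6369 S between n8,n6
  Y(R14) = 0.1129 S between n4,n3
  Y(R15) = 0.0002747 S between n8,n0
  Y(R16) = 0.0002066 S between n10,n0
  Y(R17) = 0.8696 S between n11,n5
  Y(R18) = 0.8929 S between n6,n8
  Y(R19) = 0.07407 S between n4,n11
  Y(R20) = 0.007519 S between n7,n0
  Im: injects 0.00145 A into n2 (from n5)
Assemble and solve the 11×11 MNA system:
  V(n1)=-0.0004121  V(n2)=0.7120  V(n3)=0.01974  V(n4)=0.01743  V(n5)=-0.001498  V(n6)=0.000  V(n7)=-0.0004557  V(n8)=0.000  V(n9)=-0.0004095  V(n10)=0.0005233  V(n11)=-0.0004715

R_eq = 492.1 Ω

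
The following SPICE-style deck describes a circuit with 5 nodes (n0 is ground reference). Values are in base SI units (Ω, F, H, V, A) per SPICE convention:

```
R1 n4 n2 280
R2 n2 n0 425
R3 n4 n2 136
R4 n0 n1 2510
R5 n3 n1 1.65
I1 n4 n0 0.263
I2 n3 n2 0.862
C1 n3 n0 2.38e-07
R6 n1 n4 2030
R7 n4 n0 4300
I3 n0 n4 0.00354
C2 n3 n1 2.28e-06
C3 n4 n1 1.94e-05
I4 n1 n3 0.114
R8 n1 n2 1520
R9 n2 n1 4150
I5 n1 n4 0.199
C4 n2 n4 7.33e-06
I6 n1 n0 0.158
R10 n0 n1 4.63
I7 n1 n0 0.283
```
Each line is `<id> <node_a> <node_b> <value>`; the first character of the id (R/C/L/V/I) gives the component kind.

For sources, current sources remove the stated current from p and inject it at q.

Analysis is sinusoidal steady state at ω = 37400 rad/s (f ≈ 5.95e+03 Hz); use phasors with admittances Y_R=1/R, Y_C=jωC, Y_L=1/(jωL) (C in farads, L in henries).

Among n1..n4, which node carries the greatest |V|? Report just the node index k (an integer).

2

Element admittances at ω=37400 rad/s:
  Y(R1) = 0.003571+0.000j S between n4,n2
  Y(R2) = 0.002353+0.000j S between n2,n0
  Y(R3) = 0.007353+0.000j S between n4,n2
  Y(R4) = 0.0003984+0.000j S between n0,n1
  Y(R5) = 0.6061+0.000j S between n3,n1
  I1: injects 0.263 A into n0 (from n4)
  I2: injects 0.862 A into n2 (from n3)
  Y(C1) = 0.000+0.008901j S between n3,n0
  Y(R6) = 0.0004926+0.000j S between n1,n4
  Y(R7) = 0.0002326+0.000j S between n4,n0
  I3: injects 0.00354 A into n4 (from n0)
  Y(C2) = 0.000+0.08527j S between n3,n1
  Y(C3) = 0.000+0.7256j S between n4,n1
  I4: injects 0.114 A into n3 (from n1)
  Y(R8) = 0.0006579+0.000j S between n1,n2
  Y(R9) = 0.0002410+0.000j S between n2,n1
  I5: injects 0.199 A into n4 (from n1)
  Y(C4) = 0.000+0.2741j S between n2,n4
  I6: injects 0.158 A into n0 (from n1)
  Y(R10) = 0.2160+0.000j S between n0,n1
  I7: injects 0.283 A into n0 (from n1)
Assemble and solve the 4×4 MNA system:
  V(n1)=-3.182+0.2251j  V(n2)=-2.988-4.052j  V(n3)=-4.377+0.4575j  V(n4)=-3.163-0.8901j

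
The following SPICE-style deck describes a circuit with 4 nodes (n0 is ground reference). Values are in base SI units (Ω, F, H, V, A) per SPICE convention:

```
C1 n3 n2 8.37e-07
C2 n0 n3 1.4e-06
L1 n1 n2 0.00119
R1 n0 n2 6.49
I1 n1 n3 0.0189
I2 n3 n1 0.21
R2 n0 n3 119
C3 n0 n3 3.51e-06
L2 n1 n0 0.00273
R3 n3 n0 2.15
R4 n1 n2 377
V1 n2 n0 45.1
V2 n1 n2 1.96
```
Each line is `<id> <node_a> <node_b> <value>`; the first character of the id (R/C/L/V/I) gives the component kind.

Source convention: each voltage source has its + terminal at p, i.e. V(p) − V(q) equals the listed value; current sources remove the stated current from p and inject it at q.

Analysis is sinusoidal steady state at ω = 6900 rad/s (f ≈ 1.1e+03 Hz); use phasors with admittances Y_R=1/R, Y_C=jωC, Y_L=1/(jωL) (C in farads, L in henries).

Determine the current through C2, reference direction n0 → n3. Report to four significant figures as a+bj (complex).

Apply KCL at each of the 3 non-ground nodes and solve the resulting linear system.
Node n1: branches {L1, I1, I2, L2, R4, V2} → V_1 = 47.06+0.000j
Node n2: branches {C1, L1, R1, R4, V1, V2} → V_2 = 45.10+0.000j
Node n3: branches {C1, C2, I1, I2, R2, C3, R3} → V_3 = -0.3550+0.5798j
Source currents: i(V1)=-6.761+2.236j, i(V2)=0.1859+2.737j

0.005601+0.003429j A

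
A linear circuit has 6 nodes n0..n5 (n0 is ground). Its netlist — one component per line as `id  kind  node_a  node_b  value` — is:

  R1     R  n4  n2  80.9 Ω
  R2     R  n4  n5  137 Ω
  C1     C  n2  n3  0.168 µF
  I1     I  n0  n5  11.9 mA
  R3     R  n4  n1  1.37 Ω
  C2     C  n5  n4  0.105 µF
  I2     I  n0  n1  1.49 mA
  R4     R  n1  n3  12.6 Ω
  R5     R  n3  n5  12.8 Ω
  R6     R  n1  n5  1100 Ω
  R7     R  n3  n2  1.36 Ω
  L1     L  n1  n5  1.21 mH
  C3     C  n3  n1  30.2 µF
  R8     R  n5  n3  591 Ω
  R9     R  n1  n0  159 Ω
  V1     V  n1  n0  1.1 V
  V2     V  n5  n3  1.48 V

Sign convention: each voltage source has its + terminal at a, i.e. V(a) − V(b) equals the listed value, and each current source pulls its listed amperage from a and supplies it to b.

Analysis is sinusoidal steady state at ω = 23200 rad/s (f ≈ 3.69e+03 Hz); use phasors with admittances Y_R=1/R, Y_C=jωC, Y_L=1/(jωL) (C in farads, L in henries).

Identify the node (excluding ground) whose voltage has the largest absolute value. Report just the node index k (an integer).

5

Apply KCL at each of the 5 non-ground nodes and solve the resulting linear system.
Node n1: branches {R3, I2, R4, R6, L1, C3, R9, V1} → V_1 = 1.100+0.000j
Node n2: branches {R1, C1, R7} → V_2 = 1.171+0.01062j
Node n3: branches {C1, R4, R5, R7, C3, R8, V2} → V_3 = 1.172+0.01071j
Node n4: branches {R1, R2, R3, C2} → V_4 = 1.116+0.005271j
Node n5: branches {R2, I1, C2, R5, R6, L1, R8, V2} → V_5 = 2.652+0.01071j
Source currents: i(V1)=0.006472+0.000j, i(V2)=-0.1192+0.05150j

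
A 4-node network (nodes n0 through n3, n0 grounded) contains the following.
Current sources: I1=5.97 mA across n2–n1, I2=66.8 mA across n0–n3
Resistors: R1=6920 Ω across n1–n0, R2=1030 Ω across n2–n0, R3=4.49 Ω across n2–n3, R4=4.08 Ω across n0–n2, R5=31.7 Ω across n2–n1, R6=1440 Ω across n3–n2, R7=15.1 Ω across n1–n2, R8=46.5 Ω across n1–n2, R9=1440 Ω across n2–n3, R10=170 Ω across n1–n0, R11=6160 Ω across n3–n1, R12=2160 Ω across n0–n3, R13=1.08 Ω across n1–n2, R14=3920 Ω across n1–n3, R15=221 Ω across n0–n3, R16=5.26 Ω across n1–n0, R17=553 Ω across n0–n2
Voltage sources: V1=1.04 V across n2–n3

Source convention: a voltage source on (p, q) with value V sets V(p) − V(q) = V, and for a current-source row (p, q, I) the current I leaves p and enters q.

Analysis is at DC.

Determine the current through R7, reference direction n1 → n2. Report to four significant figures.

Element admittances at DC:
  I1: injects 0.00597 A into n1 (from n2)
  Y(R1) = 0.0001445 S between n1,n0
  Y(R2) = 0.0009709 S between n2,n0
  Y(R3) = 0.2227 S between n2,n3
  Y(R4) = 0.2451 S between n0,n2
  Y(R5) = 0.03155 S between n2,n1
  Y(R6) = 0.0006944 S between n3,n2
  Y(R7) = 0.06623 S between n1,n2
  Y(R8) = 0.02151 S between n1,n2
  Y(R9) = 0.0006944 S between n2,n3
  Y(R10) = 0.005882 S between n1,n0
  Y(R11) = 0.0001623 S between n3,n1
  Y(R12) = 0.0004630 S between n0,n3
  Y(R13) = 0.9259 S between n1,n2
  Y(R14) = 0.0002551 S between n1,n3
  I2: injects 0.0668 A into n3 (from n0)
  Y(R15) = 0.004525 S between n0,n3
  Y(R16) = 0.1901 S between n1,n0
  Y(R17) = 0.001808 S between n0,n2
  V1: constraint V(n2)−V(n3) = 1.04
Assemble and solve the 4×4 MNA system:
  V(n1)=0.1477  V(n2)=0.1701  V(n3)=-0.8699
  i(V1)=-0.3046

-0.001484 A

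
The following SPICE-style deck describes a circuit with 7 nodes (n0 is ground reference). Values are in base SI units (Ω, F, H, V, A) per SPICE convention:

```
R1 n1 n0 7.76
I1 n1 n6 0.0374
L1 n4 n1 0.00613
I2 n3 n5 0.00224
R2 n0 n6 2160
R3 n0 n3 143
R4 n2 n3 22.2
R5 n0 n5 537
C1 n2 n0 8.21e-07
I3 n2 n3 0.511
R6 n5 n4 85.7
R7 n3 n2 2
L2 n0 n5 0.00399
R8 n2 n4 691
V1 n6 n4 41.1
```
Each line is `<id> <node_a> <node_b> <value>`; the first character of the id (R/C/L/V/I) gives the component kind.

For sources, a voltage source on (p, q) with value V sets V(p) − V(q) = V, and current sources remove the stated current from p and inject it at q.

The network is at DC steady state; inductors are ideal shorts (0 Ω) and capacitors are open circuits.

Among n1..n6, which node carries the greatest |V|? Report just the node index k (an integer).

6

Element admittances at DC:
  Y(R1) = 0.1289 S between n1,n0
  I1: injects 0.0374 A into n6 (from n1)
  L1: short n4↔n1 (DC inductor)
  I2: injects 0.00224 A into n5 (from n3)
  Y(R2) = 0.0004630 S between n0,n6
  Y(R3) = 0.006993 S between n0,n3
  Y(R4) = 0.04505 S between n2,n3
  Y(R5) = 0.001862 S between n0,n5
  Y(C1) = 0.000 S between n2,n0
  I3: injects 0.511 A into n3 (from n2)
  Y(R6) = 0.01167 S between n5,n4
  Y(R7) = 0.5000 S between n3,n2
  L2: short n0↔n5 (DC inductor)
  Y(R8) = 0.001447 S between n2,n4
  V1: constraint V(n6)−V(n4) = 41.1
Assemble and solve the 9×9 MNA system:
  V(n1)=-0.1444  V(n2)=-1.065  V(n3)=-0.1298  V(n4)=-0.1444  V(n5)=0.000  V(n6)=40.96
  i(L1)=0.01879  i(L2)=-0.0005551  i(V1)=0.01844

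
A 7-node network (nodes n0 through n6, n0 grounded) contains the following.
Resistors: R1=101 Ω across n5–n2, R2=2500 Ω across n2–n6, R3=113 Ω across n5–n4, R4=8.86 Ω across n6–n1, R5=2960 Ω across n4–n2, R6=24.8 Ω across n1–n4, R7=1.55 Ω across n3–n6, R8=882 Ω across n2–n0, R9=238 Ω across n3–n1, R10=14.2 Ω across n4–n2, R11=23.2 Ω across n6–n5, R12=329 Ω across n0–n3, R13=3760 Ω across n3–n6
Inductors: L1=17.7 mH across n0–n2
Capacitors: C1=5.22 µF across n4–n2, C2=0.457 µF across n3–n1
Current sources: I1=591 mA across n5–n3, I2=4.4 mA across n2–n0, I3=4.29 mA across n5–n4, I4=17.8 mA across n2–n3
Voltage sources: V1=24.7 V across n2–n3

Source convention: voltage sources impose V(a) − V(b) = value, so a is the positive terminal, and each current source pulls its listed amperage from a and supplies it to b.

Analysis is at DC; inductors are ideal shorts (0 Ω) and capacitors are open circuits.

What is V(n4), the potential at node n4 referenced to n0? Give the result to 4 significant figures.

-8.840 V

MNA unknowns: 6 node voltages V₁..V_6 plus 2 source currents (L1, V1)
R1: Y=0.009901 on G[5,2]
L1: row V0−V2=0, i_L1 at 0,2
R2: Y=0.0004000 on G[2,6]
C1: Y=0.000 on G[4,2]
R3: Y=0.008850 on G[5,4]
R4: Y=0.1129 on G[6,1]
R5: Y=0.0003378 on G[4,2]
R6: Y=0.04032 on G[1,4]
I1: z[5]−=0.591, z[3]+=0.591
C2: Y=0.000 on G[3,1]
R7: Y=0.6452 on G[3,6]
R8: Y=0.001134 on G[2,0]
I2: z[2]−=0.0044, z[0]+=0.0044
R9: Y=0.004202 on G[3,1]
I3: z[5]−=0.00429, z[4]+=0.00429
R10: Y=0.07042 on G[4,2]
I4: z[2]−=0.0178, z[3]+=0.0178
R11: Y=0.04310 on G[6,5]
R12: Y=0.003040 on G[0,3]
R13: Y=0.0002660 on G[3,6]
V1: row V2−V3=24.7, i_V1 at 2,3
solve → V1=-20.30, V2=0.000, V3=-24.70, V4=-8.840, V5=-27.78, V6=-24.23
aux → i_L1=-0.07068, i_V1=-1.003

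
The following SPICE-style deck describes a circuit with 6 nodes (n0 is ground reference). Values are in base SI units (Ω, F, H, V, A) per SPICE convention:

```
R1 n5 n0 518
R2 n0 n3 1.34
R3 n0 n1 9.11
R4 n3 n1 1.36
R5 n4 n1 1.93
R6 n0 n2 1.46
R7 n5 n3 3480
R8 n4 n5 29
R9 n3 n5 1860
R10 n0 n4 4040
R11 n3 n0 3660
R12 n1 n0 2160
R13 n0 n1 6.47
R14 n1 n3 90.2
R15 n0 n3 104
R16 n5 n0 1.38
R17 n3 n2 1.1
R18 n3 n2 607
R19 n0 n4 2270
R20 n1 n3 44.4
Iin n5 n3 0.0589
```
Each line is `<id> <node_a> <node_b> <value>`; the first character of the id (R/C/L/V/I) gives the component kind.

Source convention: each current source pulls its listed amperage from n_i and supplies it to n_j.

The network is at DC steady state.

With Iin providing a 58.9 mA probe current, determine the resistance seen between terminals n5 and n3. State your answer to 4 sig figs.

Element admittances at DC:
  Y(R1) = 0.001931 S between n5,n0
  Y(R2) = 0.7463 S between n0,n3
  Y(R3) = 0.1098 S between n0,n1
  Y(R4) = 0.7353 S between n3,n1
  Y(R5) = 0.5181 S between n4,n1
  Y(R6) = 0.6849 S between n0,n2
  Y(R7) = 0.0002874 S between n5,n3
  Y(R8) = 0.03448 S between n4,n5
  Y(R9) = 0.0005376 S between n3,n5
  Y(R10) = 0.0002475 S between n0,n4
  Y(R11) = 0.0002732 S between n3,n0
  Y(R12) = 0.0004630 S between n1,n0
  Y(R13) = 0.1546 S between n0,n1
  Y(R14) = 0.01109 S between n1,n3
  Y(R15) = 0.009615 S between n0,n3
  Y(R16) = 0.7246 S between n5,n0
  Y(R17) = 0.9091 S between n3,n2
  Y(R18) = 0.001647 S between n3,n2
  Y(R19) = 0.0004405 S between n0,n4
  Y(R20) = 0.02252 S between n1,n3
  Iin: injects 0.0589 A into n3 (from n5)
Assemble and solve the 5×5 MNA system:
  V(n1)=0.02788  V(n2)=0.02390  V(n3)=0.04188  V(n4)=0.02135  V(n5)=-0.07630

R_eq = 2.006 Ω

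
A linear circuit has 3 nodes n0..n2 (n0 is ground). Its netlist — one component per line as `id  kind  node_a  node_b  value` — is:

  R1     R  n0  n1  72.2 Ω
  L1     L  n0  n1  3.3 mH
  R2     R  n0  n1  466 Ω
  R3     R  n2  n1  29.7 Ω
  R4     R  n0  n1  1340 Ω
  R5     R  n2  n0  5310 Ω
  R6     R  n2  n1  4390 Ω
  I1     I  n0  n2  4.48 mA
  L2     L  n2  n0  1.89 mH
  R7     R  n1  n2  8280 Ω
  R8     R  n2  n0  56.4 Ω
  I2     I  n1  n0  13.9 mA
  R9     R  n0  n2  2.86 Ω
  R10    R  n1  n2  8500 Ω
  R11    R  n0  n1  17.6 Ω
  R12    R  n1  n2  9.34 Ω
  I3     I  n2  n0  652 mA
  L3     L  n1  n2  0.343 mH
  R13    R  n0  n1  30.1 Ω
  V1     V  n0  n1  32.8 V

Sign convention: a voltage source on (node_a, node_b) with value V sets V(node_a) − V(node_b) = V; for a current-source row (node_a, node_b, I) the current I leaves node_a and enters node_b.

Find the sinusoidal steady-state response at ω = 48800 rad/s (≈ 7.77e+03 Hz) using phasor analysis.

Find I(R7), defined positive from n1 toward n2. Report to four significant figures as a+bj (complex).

Element admittances at ω=48800 rad/s:
  Y(R1) = 0.01385+0.000j S between n0,n1
  Y(L1) = 0.000-0.006210j S between n0,n1
  Y(R2) = 0.002146+0.000j S between n0,n1
  Y(R3) = 0.03367+0.000j S between n2,n1
  Y(R4) = 0.0007463+0.000j S between n0,n1
  Y(R5) = 0.0001883+0.000j S between n2,n0
  Y(R6) = 0.0002278+0.000j S between n2,n1
  I1: injects 0.00448 A into n2 (from n0)
  Y(L2) = 0.000-0.01084j S between n2,n0
  Y(R7) = 0.0001208+0.000j S between n1,n2
  Y(R8) = 0.01773+0.000j S between n2,n0
  I2: injects 0.0139 A into n0 (from n1)
  Y(R9) = 0.3497+0.000j S between n0,n2
  Y(R10) = 0.0001176+0.000j S between n1,n2
  Y(R11) = 0.05682+0.000j S between n0,n1
  Y(R12) = 0.1071+0.000j S between n1,n2
  I3: injects 0.652 A into n0 (from n2)
  Y(L3) = 0.000-0.05974j S between n1,n2
  Y(R13) = 0.03322+0.000j S between n0,n1
  V1: constraint V(n0)−V(n1) = 32.8
Assemble and solve the 3×3 MNA system:
  V(n1)=-32.80+0.000j  V(n2)=-10.70+2.366j
  i(V1)=-6.750+1.190j

-0.002669-0.0002858j A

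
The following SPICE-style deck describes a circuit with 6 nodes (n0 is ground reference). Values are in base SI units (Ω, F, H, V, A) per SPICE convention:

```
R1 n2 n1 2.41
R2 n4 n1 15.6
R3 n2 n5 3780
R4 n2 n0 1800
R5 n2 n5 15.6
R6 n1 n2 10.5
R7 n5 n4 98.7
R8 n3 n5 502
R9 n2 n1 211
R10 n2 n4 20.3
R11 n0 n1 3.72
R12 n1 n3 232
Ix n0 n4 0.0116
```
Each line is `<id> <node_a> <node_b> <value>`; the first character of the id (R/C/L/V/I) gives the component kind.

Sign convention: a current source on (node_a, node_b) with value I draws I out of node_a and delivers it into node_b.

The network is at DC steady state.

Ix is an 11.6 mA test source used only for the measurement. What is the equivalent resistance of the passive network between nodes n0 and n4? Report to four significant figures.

R_eq = 12.31 Ω

MNA unknowns: 5 node voltages V₁..V_5
R1: Y=0.4149 on G[2,1]
R2: Y=0.06410 on G[4,1]
R3: Y=0.0002646 on G[2,5]
R4: Y=0.0005556 on G[2,0]
R5: Y=0.06410 on G[2,5]
R6: Y=0.09524 on G[1,2]
R7: Y=0.01013 on G[5,4]
R8: Y=0.001992 on G[3,5]
R9: Y=0.004739 on G[2,1]
R10: Y=0.04926 on G[2,4]
R11: Y=0.2688 on G[0,1]
R12: Y=0.004310 on G[1,3]
Ix: z[0]−=0.0116, z[4]+=0.0116
solve → V1=0.04304, V2=0.05304, V3=0.04993, V4=0.1428, V5=0.06484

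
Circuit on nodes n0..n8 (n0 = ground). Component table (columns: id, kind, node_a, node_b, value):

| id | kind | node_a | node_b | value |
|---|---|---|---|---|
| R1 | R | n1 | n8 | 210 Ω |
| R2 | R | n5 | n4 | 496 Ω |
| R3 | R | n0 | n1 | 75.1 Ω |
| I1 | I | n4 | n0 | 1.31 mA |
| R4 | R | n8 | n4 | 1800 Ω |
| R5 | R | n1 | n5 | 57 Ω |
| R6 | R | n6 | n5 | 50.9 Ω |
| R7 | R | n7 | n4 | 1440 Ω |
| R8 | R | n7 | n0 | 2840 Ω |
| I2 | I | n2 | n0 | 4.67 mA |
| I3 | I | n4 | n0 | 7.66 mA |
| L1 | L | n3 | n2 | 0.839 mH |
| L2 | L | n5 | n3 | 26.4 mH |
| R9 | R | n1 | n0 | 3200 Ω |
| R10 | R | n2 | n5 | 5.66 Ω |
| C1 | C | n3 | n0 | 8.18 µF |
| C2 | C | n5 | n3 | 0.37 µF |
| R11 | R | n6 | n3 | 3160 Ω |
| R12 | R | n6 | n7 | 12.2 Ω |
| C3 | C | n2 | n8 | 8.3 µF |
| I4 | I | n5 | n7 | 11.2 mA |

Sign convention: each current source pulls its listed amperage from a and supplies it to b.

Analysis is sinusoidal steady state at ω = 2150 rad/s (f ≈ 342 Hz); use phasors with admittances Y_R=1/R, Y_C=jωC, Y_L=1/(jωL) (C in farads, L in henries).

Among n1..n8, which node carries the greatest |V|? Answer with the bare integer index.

Element admittances at ω=2150 rad/s:
  Y(R1) = 0.004762+0.000j S between n1,n8
  Y(R2) = 0.002016+0.000j S between n5,n4
  Y(R3) = 0.01332+0.000j S between n0,n1
  I1: injects 0.00131 A into n0 (from n4)
  Y(R4) = 0.0005556+0.000j S between n8,n4
  Y(R5) = 0.01754+0.000j S between n1,n5
  Y(R6) = 0.01965+0.000j S between n6,n5
  Y(R7) = 0.0006944+0.000j S between n7,n4
  Y(R8) = 0.0003521+0.000j S between n7,n0
  I2: injects 0.00467 A into n0 (from n2)
  I3: injects 0.00766 A into n0 (from n4)
  Y(L1) = 0.000-0.5544j S between n3,n2
  Y(L2) = 0.000-0.01762j S between n5,n3
  Y(R9) = 0.0003125+0.000j S between n1,n0
  Y(R10) = 0.1767+0.000j S between n2,n5
  Y(C1) = 0.000+0.01759j S between n3,n0
  Y(C2) = 0.000+0.0007955j S between n5,n3
  Y(R11) = 0.0003165+0.000j S between n6,n3
  Y(R12) = 0.08197+0.000j S between n6,n7
  Y(C3) = 0.000+0.01784j S between n2,n8
  I4: injects 0.0112 A into n7 (from n5)
Assemble and solve the 8×8 MNA system:
  V(n1)=-0.2022+0.3690j  V(n2)=-0.2873+0.6049j  V(n3)=-0.2973+0.6237j  V(n4)=-2.952+0.5894j  V(n5)=-0.3159+0.5812j  V(n6)=0.1302+0.5725j  V(n7)=0.2388+0.5702j  V(n8)=-0.3621+0.6429j

4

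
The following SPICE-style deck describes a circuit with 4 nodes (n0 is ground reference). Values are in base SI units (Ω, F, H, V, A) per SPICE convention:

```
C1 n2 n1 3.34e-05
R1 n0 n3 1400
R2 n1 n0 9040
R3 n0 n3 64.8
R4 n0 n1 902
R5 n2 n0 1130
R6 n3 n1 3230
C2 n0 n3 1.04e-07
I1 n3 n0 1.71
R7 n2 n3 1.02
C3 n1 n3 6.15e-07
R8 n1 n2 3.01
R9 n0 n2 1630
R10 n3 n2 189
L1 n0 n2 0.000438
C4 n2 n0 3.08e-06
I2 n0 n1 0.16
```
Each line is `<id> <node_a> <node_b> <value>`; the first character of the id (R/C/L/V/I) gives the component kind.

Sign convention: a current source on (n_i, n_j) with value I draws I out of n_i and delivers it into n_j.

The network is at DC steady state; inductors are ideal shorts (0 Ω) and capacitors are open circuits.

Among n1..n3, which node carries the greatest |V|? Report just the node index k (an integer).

3

Apply KCL at each of the 3 non-ground nodes and solve the resulting linear system.
Node n1: branches {C1, R2, R4, R6, C3, R8, I2} → V_1 = 0.4778
Node n2: branches {C1, R5, R7, R8, R9, R10, L1, C4} → V_2 = 0.000
Node n3: branches {R1, R3, R6, C2, I1, R7, C3, R10} → V_3 = -1.706
Source currents: i(L1)=1.523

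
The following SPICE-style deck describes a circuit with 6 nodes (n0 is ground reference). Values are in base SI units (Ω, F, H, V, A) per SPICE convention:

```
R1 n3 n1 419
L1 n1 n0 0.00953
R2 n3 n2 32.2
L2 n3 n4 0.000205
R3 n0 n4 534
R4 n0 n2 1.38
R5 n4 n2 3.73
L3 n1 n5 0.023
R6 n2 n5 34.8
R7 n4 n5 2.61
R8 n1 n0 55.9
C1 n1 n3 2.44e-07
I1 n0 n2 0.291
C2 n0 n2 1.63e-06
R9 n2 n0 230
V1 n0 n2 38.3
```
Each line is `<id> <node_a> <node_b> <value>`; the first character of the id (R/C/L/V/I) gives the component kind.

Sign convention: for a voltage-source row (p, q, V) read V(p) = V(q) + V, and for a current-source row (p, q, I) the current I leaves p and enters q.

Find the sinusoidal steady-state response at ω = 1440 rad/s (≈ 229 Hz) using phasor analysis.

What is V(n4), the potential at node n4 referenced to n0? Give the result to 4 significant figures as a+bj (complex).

-37.54-2.229j V

Apply KCL at each of the 5 non-ground nodes and solve the resulting linear system.
Node n1: branches {R1, L1, L3, R8, C1} → V_1 = -10.77+0.07911j
Node n2: branches {R2, R4, R5, R6, I1, C2, R9, V1} → V_2 = -38.30+0.000j
Node n3: branches {R1, R2, L2, C1} → V_3 = -37.56-2.217j
Node n4: branches {L2, R3, R5, R7} → V_4 = -37.54-2.229j
Node n5: branches {L3, R6, R7} → V_5 = -37.29-4.017j
Source currents: i(V1)=-28.47+0.6918j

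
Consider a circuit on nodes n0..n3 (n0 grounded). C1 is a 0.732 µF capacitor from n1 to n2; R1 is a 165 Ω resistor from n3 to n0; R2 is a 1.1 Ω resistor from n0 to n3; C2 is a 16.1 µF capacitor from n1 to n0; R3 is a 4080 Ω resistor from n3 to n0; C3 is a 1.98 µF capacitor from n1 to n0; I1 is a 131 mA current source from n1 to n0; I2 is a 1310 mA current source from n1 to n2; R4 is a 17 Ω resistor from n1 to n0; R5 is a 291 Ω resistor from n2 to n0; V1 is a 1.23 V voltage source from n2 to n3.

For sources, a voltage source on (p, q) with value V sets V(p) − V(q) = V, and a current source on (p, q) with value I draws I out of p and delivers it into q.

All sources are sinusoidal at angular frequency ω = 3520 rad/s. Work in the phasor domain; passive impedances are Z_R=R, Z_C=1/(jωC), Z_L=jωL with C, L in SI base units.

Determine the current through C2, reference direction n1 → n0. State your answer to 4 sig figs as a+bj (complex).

Apply KCL at each of the 3 non-ground nodes and solve the resulting linear system.
Node n1: branches {C1, C2, C3, I1, I2, R4} → V_1 = -10.75+12.21j
Node n2: branches {C1, I2, R5, V1} → V_2 = 2.617-0.03748j
Node n3: branches {R1, R2, R3, V1} → V_3 = 1.387-0.03748j
Source currents: i(V1)=1.269-0.03431j

-0.6921-0.6091j A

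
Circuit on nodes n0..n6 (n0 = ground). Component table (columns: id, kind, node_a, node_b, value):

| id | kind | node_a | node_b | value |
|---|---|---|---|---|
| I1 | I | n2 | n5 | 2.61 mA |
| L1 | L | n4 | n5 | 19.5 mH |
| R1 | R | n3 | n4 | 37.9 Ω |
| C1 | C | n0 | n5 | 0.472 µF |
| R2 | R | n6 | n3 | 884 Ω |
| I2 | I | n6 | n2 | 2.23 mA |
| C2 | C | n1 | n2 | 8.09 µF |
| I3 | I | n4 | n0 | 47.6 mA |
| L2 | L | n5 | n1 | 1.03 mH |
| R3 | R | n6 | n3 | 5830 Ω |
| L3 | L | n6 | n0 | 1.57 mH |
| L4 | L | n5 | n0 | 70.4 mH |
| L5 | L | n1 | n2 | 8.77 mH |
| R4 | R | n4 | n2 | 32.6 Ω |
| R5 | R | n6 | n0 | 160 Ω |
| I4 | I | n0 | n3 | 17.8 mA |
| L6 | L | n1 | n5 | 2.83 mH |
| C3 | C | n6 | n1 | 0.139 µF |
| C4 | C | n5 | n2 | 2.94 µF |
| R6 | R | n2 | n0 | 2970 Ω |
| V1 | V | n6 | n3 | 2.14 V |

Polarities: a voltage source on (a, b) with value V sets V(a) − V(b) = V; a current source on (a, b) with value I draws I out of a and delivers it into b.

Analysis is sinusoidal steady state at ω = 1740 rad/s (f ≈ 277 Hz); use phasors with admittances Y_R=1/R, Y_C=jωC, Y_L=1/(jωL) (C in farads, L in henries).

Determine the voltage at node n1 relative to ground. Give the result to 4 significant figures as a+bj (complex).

-3.048-0.8880j V

Apply KCL at each of the 6 non-ground nodes and solve the resulting linear system.
Node n1: branches {C2, L2, L5, L6, C3} → V_1 = -3.048-0.8880j
Node n2: branches {I1, I2, C2, L5, R4, C4, R6} → V_2 = -3.204-1.086j
Node n3: branches {R1, R2, R3, I4, V1} → V_3 = -2.081-0.06193j
Node n4: branches {L1, R1, I3, R4} → V_4 = -3.524-0.8645j
Node n5: branches {I1, L1, C1, L2, L4, L6, C4} → V_5 = -3.036-0.8744j
Node n6: branches {R2, I2, R3, L3, R5, C3, V1} → V_6 = 0.05885-0.06193j
Source currents: i(V1)=0.01748+0.02118j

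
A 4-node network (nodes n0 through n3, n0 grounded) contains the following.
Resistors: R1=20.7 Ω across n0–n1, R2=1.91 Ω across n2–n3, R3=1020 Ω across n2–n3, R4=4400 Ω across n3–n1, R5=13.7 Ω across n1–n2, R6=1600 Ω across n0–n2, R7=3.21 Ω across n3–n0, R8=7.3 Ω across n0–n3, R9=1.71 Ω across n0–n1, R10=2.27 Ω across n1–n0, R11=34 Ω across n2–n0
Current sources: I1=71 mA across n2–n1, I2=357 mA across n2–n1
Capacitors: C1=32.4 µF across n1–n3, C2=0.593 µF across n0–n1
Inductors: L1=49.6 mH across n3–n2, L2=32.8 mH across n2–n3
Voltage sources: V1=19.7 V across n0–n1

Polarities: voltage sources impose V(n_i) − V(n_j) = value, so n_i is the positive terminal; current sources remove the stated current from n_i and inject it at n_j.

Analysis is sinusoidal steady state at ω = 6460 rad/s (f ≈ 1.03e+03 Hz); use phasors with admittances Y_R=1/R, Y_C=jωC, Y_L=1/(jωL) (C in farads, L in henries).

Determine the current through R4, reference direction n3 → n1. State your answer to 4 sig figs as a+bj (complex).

0.003307-0.001293j A

MNA unknowns: 3 node voltages V₁..V_3 plus 1 source current (V1)
R1: Y=0.04831+0.000j on G[0,1]
I1: z[2]−=0.071, z[1]+=0.071
C1: Y=0.000+0.2093j on G[1,3]
R2: Y=0.5236+0.000j on G[2,3]
L1: Y=0.000-0.003121j on G[3,2]
R3: Y=0.0009804+0.000j on G[2,3]
I2: z[2]−=0.357, z[1]+=0.357
R4: Y=0.0002273+0.000j on G[3,1]
C2: Y=0.000+0.003831j on G[0,1]
R5: Y=0.07299+0.000j on G[1,2]
R6: Y=0.0006250+0.000j on G[0,2]
R7: Y=0.3115+0.000j on G[3,0]
R8: Y=0.1370+0.000j on G[0,3]
R9: Y=0.5848+0.000j on G[0,1]
L2: Y=0.000-0.004719j on G[2,3]
R10: Y=0.4405+0.000j on G[1,0]
R11: Y=0.02941+0.000j on G[2,0]
V1: row V0−V1=19.7, i_V1 at 0,1
solve → V1=-19.70+0.000j, V2=-7.288-4.782j, V3=-5.149-5.689j
aux → i_V1=-23.68-2.771j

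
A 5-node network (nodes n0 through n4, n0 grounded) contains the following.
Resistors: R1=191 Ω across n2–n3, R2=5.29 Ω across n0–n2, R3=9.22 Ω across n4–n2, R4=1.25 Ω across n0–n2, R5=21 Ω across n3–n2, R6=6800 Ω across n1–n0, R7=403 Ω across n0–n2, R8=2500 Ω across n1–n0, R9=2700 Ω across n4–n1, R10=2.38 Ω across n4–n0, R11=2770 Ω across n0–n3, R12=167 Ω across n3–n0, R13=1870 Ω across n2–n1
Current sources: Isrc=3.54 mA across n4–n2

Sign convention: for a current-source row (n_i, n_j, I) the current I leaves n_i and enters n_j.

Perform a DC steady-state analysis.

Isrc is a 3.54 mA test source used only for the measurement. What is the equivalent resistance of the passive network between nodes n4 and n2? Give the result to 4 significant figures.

R_eq = 2.473 Ω

Apply KCL at each of the 4 non-ground nodes and solve the resulting linear system.
Node n1: branches {R6, R8, R9, R13} → V_1 = -0.0006152
Node n2: branches {R1, R2, R3, R4, R5, R7, R13, Isrc} → V_2 = 0.002596
Node n3: branches {R1, R5, R11, R12} → V_3 = 0.002318
Node n4: branches {R3, R9, R10, Isrc} → V_4 = -0.006160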